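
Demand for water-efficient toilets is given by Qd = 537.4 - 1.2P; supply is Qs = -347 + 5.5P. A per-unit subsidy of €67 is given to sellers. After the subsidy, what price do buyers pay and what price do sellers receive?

Buyers pay €77; sellers receive €144

Pre-subsidy: 537.4 - 1.2P = -347 + 5.5P gives P* = 132, Q* = 379.
With the subsidy, sellers receive Ps = Pb + 67 for each unit, where Pb is the price buyers pay.
Supply in terms of Pb becomes Qs = -347 + 5.5(Pb + 67) = 21.5 + 5.5Pb. Setting this equal to demand: 537.4 - 1.2Pb = 21.5 + 5.5Pb, so Pb = 77.
Sellers receive Ps = 77 + 67 = 144; Q' = 537.4 − 1.2·77 = 445.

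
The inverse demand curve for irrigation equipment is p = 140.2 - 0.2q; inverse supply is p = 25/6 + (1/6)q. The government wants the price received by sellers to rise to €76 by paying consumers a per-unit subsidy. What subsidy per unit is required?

Required subsidy s = €22 per unit

At a seller price of 76, quantity supplied is -25 + 6·76 = 431.
Buyers absorb 431 only when they pay pb = 140.2 − 0.2·431 = 54.
s = ps − pb = 76 − 54 = 22.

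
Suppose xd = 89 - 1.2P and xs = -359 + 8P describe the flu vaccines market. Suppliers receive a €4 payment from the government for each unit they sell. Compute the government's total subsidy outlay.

Pre-subsidy: 89 - 1.2P = -359 + 8P gives P* = 1120/23, x* = 703/23.
With the subsidy, sellers receive Ps = Pb + 4 for each unit, where Pb is the price buyers pay.
Supply in terms of Pb becomes xs = -359 + 8(Pb + 4) = -327 + 8Pb. Setting this equal to demand: 89 - 1.2Pb = -327 + 8Pb, so Pb = 1040/23.
Sellers receive Ps = 1040/23 + 4 = 1132/23; x' = 89 − 1.2·(1040/23) = 799/23.
Government outlay = subsidy × quantity = 4 × 799/23 = 3196/23.

Government cost = 3196/23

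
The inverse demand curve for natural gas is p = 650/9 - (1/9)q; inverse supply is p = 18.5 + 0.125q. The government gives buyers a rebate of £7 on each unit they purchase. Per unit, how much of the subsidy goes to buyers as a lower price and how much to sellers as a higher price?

Buyers gain 56/17 per unit; sellers gain 63/17 per unit

Pre-subsidy: 650/9 - (1/9)q = 18.5 + 0.125q gives q* = 3868/17 and p* = 798/17.
With the rebate, buyers effectively pay pb = ps − 7, where ps is the price sellers receive.
On the curves, pb = 650/9 - (1/9)q and ps = 18.5 + 0.125q; the wedge ps − pb = 7 gives 18.5 + 0.125q − (650/9 - (1/9)q) = 7, so q' = 4372/17.
Then pb = 650/9 − (1/9)·(4372/17) = 742/17 and ps = 18.5 + 0.125·(4372/17) = 861/17.
Buyers' price falls by p* − pb = 798/17 − 742/17 = 56/17; sellers' price rises by ps − p* = 861/17 − 798/17 = 63/17.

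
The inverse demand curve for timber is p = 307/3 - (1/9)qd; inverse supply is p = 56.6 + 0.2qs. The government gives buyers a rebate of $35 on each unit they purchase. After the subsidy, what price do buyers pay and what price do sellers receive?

Buyers pay $73.5; sellers receive $108.5

Pre-subsidy: 307/3 - (1/9)q = 56.6 + 0.2q gives q* = 147 and p* = 86.
With the rebate, buyers effectively pay pb = ps − 35, where ps is the price sellers receive.
On the curves, pb = 307/3 - (1/9)q and ps = 56.6 + 0.2q; the wedge ps − pb = 35 gives 56.6 + 0.2q − (307/3 - (1/9)q) = 35, so q' = 259.5.
Then pb = 307/3 − (1/9)·259.5 = 73.5 and ps = 56.6 + 0.2·259.5 = 108.5.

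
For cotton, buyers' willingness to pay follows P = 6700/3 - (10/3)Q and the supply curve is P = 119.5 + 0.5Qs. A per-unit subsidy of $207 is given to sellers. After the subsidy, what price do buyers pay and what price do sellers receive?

Pre-subsidy: 6700/3 - (10/3)Q = 119.5 + 0.5Q gives Q* = 12683/23 and P* = 9090/23.
With the subsidy, sellers receive Ps = Pb + 207 for each unit, where Pb is the price buyers pay.
On the curves, Pb = 6700/3 - (10/3)Q and Ps = 119.5 + 0.5Q; the wedge Ps − Pb = 207 gives 119.5 + 0.5Q − (6700/3 - (10/3)Q) = 207, so Q' = 13925/23.
Then Pb = 6700/3 − (10/3)·(13925/23) = 4950/23 and Ps = 119.5 + 0.5·(13925/23) = 9711/23.

Buyers pay 4950/23; sellers receive 9711/23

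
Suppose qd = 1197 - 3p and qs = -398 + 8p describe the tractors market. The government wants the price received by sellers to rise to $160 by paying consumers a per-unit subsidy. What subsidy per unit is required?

Required subsidy s = $55 per unit

At a seller price of 160, quantity supplied is -398 + 8·160 = 882.
Buyers absorb 882 only when they pay pb with 1197 − 3·pb = 882, i.e. pb = 105.
s = ps − pb = 160 − 105 = 55.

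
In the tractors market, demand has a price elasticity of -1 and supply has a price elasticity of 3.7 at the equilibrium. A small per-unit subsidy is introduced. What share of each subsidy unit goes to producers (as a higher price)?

For a small subsidy around the equilibrium, the benefit split depends on the relative slopes, which at a point are proportional to the elasticities.
Buyer share = εs/(εs + |εd|) = 3.7/(3.7 + 1) = 37/47; seller share = |εd|/(εs + |εd|) = 10/47.
So producers capture 10/47 of the subsidy.

Producer share = 10/47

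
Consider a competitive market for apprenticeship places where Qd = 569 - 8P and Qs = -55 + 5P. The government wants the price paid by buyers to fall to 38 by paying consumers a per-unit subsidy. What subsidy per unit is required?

At a buyer price of 38, quantity demanded is 569 − 8·38 = 265.
Sellers supply 265 only when they receive Ps with -55 + 5·Ps = 265, i.e. Ps = 64.
s = Ps − Pb = 64 − 38 = 26.

Required subsidy s = 26 per unit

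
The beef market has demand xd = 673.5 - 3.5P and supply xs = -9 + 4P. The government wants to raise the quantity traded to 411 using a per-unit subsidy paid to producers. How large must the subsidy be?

At x = 411, invert demand for the buyer price: Pb = (673.5 − 411)/3.5 = 75; invert supply for the seller price: Ps = (411 − (-9))/4 = 105.
The subsidy must fill the gap: s = Ps − Pb = 105 − 75 = 30.

Required subsidy s = 30 per unit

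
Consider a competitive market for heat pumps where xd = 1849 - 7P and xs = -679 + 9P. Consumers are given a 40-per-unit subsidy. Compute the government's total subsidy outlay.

Government cost = 36020

Pre-subsidy: 1849 - 7P = -679 + 9P gives P* = 158, x* = 743.
With the rebate, buyers effectively pay Pb = Ps − 40, where Ps is the price sellers receive.
Demand in terms of Ps becomes xd = 1849 − 7(Ps − 40) = 2129 - 7Ps. Setting this equal to supply: 2129 - 7Ps = -679 + 9Ps, so Ps = 175.5.
Buyers pay Pb = 175.5 − 40 = 135.5; x' = -679 + 9·175.5 = 900.5.
Government outlay = subsidy × quantity = 40 × 900.5 = 36020.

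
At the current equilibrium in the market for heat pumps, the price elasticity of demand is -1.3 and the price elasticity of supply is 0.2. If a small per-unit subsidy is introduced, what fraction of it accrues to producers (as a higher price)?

For a small subsidy around the equilibrium, the benefit split depends on the relative slopes, which at a point are proportional to the elasticities.
Buyer share = εs/(εs + |εd|) = 0.2/(0.2 + 1.3) = 2/15; seller share = |εd|/(εs + |εd|) = 13/15.
So producers capture 13/15 of the subsidy.

Producer share = 13/15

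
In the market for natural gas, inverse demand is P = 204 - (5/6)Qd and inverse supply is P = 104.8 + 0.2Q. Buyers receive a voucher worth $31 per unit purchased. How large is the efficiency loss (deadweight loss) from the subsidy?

Deadweight loss = $465

Pre-subsidy: 204 - (5/6)Q = 104.8 + 0.2Q gives Q* = 96 and P* = 124.
With the rebate, buyers effectively pay Pb = Ps − 31, where Ps is the price sellers receive.
On the curves, Pb = 204 - (5/6)Q and Ps = 104.8 + 0.2Q; the wedge Ps − Pb = 31 gives 104.8 + 0.2Q − (204 - (5/6)Q) = 31, so Q' = 126.
Then Pb = 204 − (5/6)·126 = 99 and Ps = 104.8 + 0.2·126 = 130.
The subsidy expands output by 126 − 96 = 30 past the efficient level; on those units the gap between marginal cost and willingness to pay runs from 0 up to 31.
DWL = ½ × 31 × 30 = 465.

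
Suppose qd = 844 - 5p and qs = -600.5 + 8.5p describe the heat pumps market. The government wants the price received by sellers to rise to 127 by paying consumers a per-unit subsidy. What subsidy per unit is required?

Required subsidy s = 54 per unit

At a seller price of 127, quantity supplied is -600.5 + 8.5·127 = 479.
Buyers absorb 479 only when they pay pb with 844 − 5·pb = 479, i.e. pb = 73.
s = ps − pb = 127 − 73 = 54.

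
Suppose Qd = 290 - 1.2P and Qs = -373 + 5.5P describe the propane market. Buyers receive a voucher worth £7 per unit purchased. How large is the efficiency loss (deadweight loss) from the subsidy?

Deadweight loss = 1617/67

Pre-subsidy: 290 - 1.2P = -373 + 5.5P gives P* = 6630/67, Q* = 11474/67.
With the rebate, buyers effectively pay Pb = Ps − 7, where Ps is the price sellers receive.
Demand in terms of Ps becomes Qd = 290 − 1.2(Ps − 7) = 298.4 - 1.2Ps. Setting this equal to supply: 298.4 - 1.2Ps = -373 + 5.5Ps, so Ps = 6714/67.
Buyers pay Pb = 6714/67 − 7 = 6245/67; Q' = -373 + 5.5·(6714/67) = 11936/67.
The subsidy expands output by 11936/67 − 11474/67 = 462/67 past the efficient level; on those units the gap between marginal cost and willingness to pay runs from 0 up to 7.
DWL = ½ × 7 × 462/67 = 1617/67.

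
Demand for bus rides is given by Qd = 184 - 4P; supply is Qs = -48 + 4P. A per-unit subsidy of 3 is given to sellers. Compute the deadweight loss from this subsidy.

Deadweight loss = 9

Pre-subsidy: 184 - 4P = -48 + 4P gives P* = 29, Q* = 68.
With the subsidy, sellers receive Ps = Pb + 3 for each unit, where Pb is the price buyers pay.
Supply in terms of Pb becomes Qs = -48 + 4(Pb + 3) = -36 + 4Pb. Setting this equal to demand: 184 - 4Pb = -36 + 4Pb, so Pb = 27.5.
Sellers receive Ps = 27.5 + 3 = 30.5; Q' = 184 − 4·27.5 = 74.
The subsidy expands output by 74 − 68 = 6 past the efficient level; on those units the gap between marginal cost and willingness to pay runs from 0 up to 3.
DWL = ½ × 3 × 6 = 9.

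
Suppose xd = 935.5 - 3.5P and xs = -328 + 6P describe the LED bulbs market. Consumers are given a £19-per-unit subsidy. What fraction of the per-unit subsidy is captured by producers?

Pre-subsidy: 935.5 - 3.5P = -328 + 6P gives P* = 133, x* = 470.
With the rebate, buyers effectively pay Pb = Ps − 19, where Ps is the price sellers receive.
Demand in terms of Ps becomes xd = 935.5 − 3.5(Ps − 19) = 1002 - 3.5Ps. Setting this equal to supply: 1002 - 3.5Ps = -328 + 6Ps, so Ps = 140.
Buyers pay Pb = 140 − 19 = 121; x' = -328 + 6·140 = 512.
Buyers' price falls by P* − Pb = 133 − 121 = 12; sellers' price rises by Ps − P* = 140 − 133 = 7.
So producers capture 7/19 = 7/19 of each unit of subsidy.

Producer share = 7/19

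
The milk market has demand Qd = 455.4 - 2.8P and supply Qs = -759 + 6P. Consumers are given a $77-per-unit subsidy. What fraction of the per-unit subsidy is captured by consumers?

Pre-subsidy: 455.4 - 2.8P = -759 + 6P gives P* = 138, Q* = 69.
With the rebate, buyers effectively pay Pb = Ps − 77, where Ps is the price sellers receive.
Demand in terms of Ps becomes Qd = 455.4 − 2.8(Ps − 77) = 671 - 2.8Ps. Setting this equal to supply: 671 - 2.8Ps = -759 + 6Ps, so Ps = 162.5.
Buyers pay Pb = 162.5 − 77 = 85.5; Q' = -759 + 6·162.5 = 216.
Buyers' price falls by P* − Pb = 138 − 85.5 = 52.5; sellers' price rises by Ps − P* = 162.5 − 138 = 24.5.
So consumers capture 52.5/77 = 15/22 of each unit of subsidy.

Consumer share = 15/22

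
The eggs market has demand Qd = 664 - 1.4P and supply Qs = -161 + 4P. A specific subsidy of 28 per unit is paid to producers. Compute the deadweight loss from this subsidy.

Deadweight loss = 10976/27

Pre-subsidy: 664 - 1.4P = -161 + 4P gives P* = 1375/9, Q* = 4051/9.
With the subsidy, sellers receive Ps = Pb + 28 for each unit, where Pb is the price buyers pay.
Supply in terms of Pb becomes Qs = -161 + 4(Pb + 28) = -49 + 4Pb. Setting this equal to demand: 664 - 1.4Pb = -49 + 4Pb, so Pb = 3565/27.
Sellers receive Ps = 3565/27 + 28 = 4321/27; Q' = 664 − 1.4·(3565/27) = 12937/27.
The subsidy expands output by 12937/27 − 4051/9 = 784/27 past the efficient level; on those units the gap between marginal cost and willingness to pay runs from 0 up to 28.
DWL = ½ × 28 × 784/27 = 10976/27.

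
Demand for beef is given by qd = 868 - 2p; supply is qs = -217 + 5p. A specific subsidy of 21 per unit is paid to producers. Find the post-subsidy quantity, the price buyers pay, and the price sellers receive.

Pre-subsidy: 868 - 2p = -217 + 5p gives p* = 155, q* = 558.
With the subsidy, sellers receive ps = pb + 21 for each unit, where pb is the price buyers pay.
Supply in terms of pb becomes qs = -217 + 5(pb + 21) = -112 + 5pb. Setting this equal to demand: 868 - 2pb = -112 + 5pb, so pb = 140.
Sellers receive ps = 140 + 21 = 161; q' = 868 − 2·140 = 588.

q' = 588; buyers pay 140; sellers receive 161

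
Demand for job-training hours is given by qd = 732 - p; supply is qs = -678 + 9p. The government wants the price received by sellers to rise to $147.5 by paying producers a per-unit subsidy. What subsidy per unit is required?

Required subsidy s = $65 per unit

At a seller price of 147.5, quantity supplied is -678 + 9·147.5 = 649.5.
Buyers absorb 649.5 only when they pay pb with 732 − 1·pb = 649.5, i.e. pb = 82.5.
s = ps − pb = 147.5 − 82.5 = 65.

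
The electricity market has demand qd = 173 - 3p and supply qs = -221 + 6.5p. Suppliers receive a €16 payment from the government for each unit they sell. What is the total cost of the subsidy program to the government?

Pre-subsidy: 173 - 3p = -221 + 6.5p gives p* = 788/19, q* = 923/19.
With the subsidy, sellers receive ps = pb + 16 for each unit, where pb is the price buyers pay.
Supply in terms of pb becomes qs = -221 + 6.5(pb + 16) = -117 + 6.5pb. Setting this equal to demand: 173 - 3pb = -117 + 6.5pb, so pb = 580/19.
Sellers receive ps = 580/19 + 16 = 884/19; q' = 173 − 3·(580/19) = 1547/19.
Government outlay = subsidy × quantity = 16 × 1547/19 = 24752/19.

Government cost = 24752/19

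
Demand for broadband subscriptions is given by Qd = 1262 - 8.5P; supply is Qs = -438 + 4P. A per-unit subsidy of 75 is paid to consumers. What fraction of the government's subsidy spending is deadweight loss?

Pre-subsidy: 1262 - 8.5P = -438 + 4P gives P* = 136, Q* = 106.
With the rebate, buyers effectively pay Pb = Ps − 75, where Ps is the price sellers receive.
Demand in terms of Ps becomes Qd = 1262 − 8.5(Ps − 75) = 1899.5 - 8.5Ps. Setting this equal to supply: 1899.5 - 8.5Ps = -438 + 4Ps, so Ps = 187.
Buyers pay Pb = 187 − 75 = 112; Q' = -438 + 4·187 = 310.
ΔCS = ½(106 + 310)(136 − 112) = 4992; ΔPS = ½(106 + 310)(187 − 136) = 10608.
Government spending = 75 × 310 = 23250.
DWL = ½ × 75 × (310 − 106) = 7650; fraction = 7650 / 23250 = 51/155.

DWL / government spending = 51/155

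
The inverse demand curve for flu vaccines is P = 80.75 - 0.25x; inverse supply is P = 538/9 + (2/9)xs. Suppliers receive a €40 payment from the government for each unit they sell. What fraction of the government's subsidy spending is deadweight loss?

DWL / government spending = 144/439

Pre-subsidy: 80.75 - 0.25x = 538/9 + (2/9)x gives x* = 755/17 and P* = 1184/17.
With the subsidy, sellers receive Ps = Pb + 40 for each unit, where Pb is the price buyers pay.
On the curves, Pb = 80.75 - 0.25x and Ps = 538/9 + (2/9)x; the wedge Ps − Pb = 40 gives 538/9 + (2/9)x − (80.75 - 0.25x) = 40, so x' = 2195/17.
Then Pb = 80.75 − 0.25·(2195/17) = 824/17 and Ps = 538/9 + (2/9)·(2195/17) = 1504/17.
ΔCS = ½(755/17 + 2195/17)(1184/17 − 824/17) = 531000/289; ΔPS = ½(755/17 + 2195/17)(1504/17 − 1184/17) = 472000/289.
Government spending = 40 × 2195/17 = 87800/17.
DWL = ½ × 40 × (2195/17 − 755/17) = 28800/17; fraction = (28800/17) / (87800/17) = 144/439.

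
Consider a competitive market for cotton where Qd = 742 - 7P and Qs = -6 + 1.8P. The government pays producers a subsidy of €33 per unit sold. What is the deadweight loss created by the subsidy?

Deadweight loss = €779.625

Pre-subsidy: 742 - 7P = -6 + 1.8P gives P* = 85, Q* = 147.
With the subsidy, sellers receive Ps = Pb + 33 for each unit, where Pb is the price buyers pay.
Supply in terms of Pb becomes Qs = -6 + 1.8(Pb + 33) = 53.4 + 1.8Pb. Setting this equal to demand: 742 - 7Pb = 53.4 + 1.8Pb, so Pb = 78.25.
Sellers receive Ps = 78.25 + 33 = 111.25; Q' = 742 − 7·78.25 = 194.25.
The subsidy expands output by 194.25 − 147 = 47.25 past the efficient level; on those units the gap between marginal cost and willingness to pay runs from 0 up to 33.
DWL = ½ × 33 × 47.25 = 779.625.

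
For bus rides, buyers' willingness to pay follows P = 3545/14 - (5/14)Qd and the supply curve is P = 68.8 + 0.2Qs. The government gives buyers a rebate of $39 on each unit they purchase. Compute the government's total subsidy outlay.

Government cost = $15639

Pre-subsidy: 3545/14 - (5/14)Q = 68.8 + 0.2Q gives Q* = 331 and P* = 135.
With the rebate, buyers effectively pay Pb = Ps − 39, where Ps is the price sellers receive.
On the curves, Pb = 3545/14 - (5/14)Q and Ps = 68.8 + 0.2Q; the wedge Ps − Pb = 39 gives 68.8 + 0.2Q − (3545/14 - (5/14)Q) = 39, so Q' = 401.
Then Pb = 3545/14 − (5/14)·401 = 110 and Ps = 68.8 + 0.2·401 = 149.
Government outlay = subsidy × quantity = 39 × 401 = 15639.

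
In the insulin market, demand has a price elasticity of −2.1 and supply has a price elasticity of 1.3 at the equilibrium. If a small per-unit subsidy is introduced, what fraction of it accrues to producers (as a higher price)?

For a small subsidy around the equilibrium, the benefit split depends on the relative slopes, which at a point are proportional to the elasticities.
Buyer share = εs/(εs + |εd|) = 1.3/(1.3 + 2.1) = 13/34; seller share = |εd|/(εs + |εd|) = 21/34.
So producers capture 21/34 of the subsidy.

Producer share = 21/34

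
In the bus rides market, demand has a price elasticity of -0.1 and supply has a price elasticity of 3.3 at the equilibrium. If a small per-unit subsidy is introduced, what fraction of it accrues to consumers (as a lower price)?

Consumer share = 33/34

For a small subsidy around the equilibrium, the benefit split depends on the relative slopes, which at a point are proportional to the elasticities.
Buyer share = εs/(εs + |εd|) = 3.3/(3.3 + 0.1) = 33/34; seller share = |εd|/(εs + |εd|) = 1/34.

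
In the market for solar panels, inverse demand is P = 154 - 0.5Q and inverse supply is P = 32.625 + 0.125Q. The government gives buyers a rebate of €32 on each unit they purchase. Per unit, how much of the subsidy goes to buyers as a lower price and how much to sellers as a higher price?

Pre-subsidy: 154 - 0.5Q = 32.625 + 0.125Q gives Q* = 194.2 and P* = 56.9.
With the rebate, buyers effectively pay Pb = Ps − 32, where Ps is the price sellers receive.
On the curves, Pb = 154 - 0.5Q and Ps = 32.625 + 0.125Q; the wedge Ps − Pb = 32 gives 32.625 + 0.125Q − (154 - 0.5Q) = 32, so Q' = 245.4.
Then Pb = 154 − 0.5·245.4 = 31.3 and Ps = 32.625 + 0.125·245.4 = 63.3.
Buyers' price falls by P* − Pb = 56.9 − 31.3 = 25.6; sellers' price rises by Ps − P* = 63.3 − 56.9 = 6.4.

Buyers gain €25.6 per unit; sellers gain €6.4 per unit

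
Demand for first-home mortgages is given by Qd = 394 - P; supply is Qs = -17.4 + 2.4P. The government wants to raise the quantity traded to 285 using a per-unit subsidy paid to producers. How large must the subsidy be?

At Q = 285, invert demand for the buyer price: Pb = (394 − 285)/1 = 109; invert supply for the seller price: Ps = (285 − (-17.4))/2.4 = 126.
The subsidy must fill the gap: s = Ps − Pb = 126 − 109 = 17.

Required subsidy s = 17 per unit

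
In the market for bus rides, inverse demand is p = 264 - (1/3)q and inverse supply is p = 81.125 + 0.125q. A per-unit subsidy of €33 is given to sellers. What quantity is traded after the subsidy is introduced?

q' = 471

Pre-subsidy: 264 - (1/3)q = 81.125 + 0.125q gives q* = 399 and p* = 131.
With the subsidy, sellers receive ps = pb + 33 for each unit, where pb is the price buyers pay.
On the curves, pb = 264 - (1/3)q and ps = 81.125 + 0.125q; the wedge ps − pb = 33 gives 81.125 + 0.125q − (264 - (1/3)q) = 33, so q' = 471.
Then pb = 264 − (1/3)·471 = 107 and ps = 81.125 + 0.125·471 = 140.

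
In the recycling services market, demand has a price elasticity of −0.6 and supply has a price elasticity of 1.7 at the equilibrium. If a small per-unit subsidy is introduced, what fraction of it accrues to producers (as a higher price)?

For a small subsidy around the equilibrium, the benefit split depends on the relative slopes, which at a point are proportional to the elasticities.
Buyer share = εs/(εs + |εd|) = 1.7/(1.7 + 0.6) = 17/23; seller share = |εd|/(εs + |εd|) = 6/23.
So producers capture 6/23 of the subsidy.

Producer share = 6/23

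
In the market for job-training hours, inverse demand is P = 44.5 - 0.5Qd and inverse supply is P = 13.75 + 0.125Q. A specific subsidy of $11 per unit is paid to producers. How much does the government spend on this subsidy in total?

Government cost = $734.8

Pre-subsidy: 44.5 - 0.5Q = 13.75 + 0.125Q gives Q* = 49.2 and P* = 19.9.
With the subsidy, sellers receive Ps = Pb + 11 for each unit, where Pb is the price buyers pay.
On the curves, Pb = 44.5 - 0.5Q and Ps = 13.75 + 0.125Q; the wedge Ps − Pb = 11 gives 13.75 + 0.125Q − (44.5 - 0.5Q) = 11, so Q' = 66.8.
Then Pb = 44.5 − 0.5·66.8 = 11.1 and Ps = 13.75 + 0.125·66.8 = 22.1.
Government outlay = subsidy × quantity = 11 × 66.8 = 734.8.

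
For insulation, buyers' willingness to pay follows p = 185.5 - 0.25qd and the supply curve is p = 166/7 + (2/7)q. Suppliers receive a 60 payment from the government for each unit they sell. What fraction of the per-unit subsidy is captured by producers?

Pre-subsidy: 185.5 - 0.25q = 166/7 + (2/7)q gives q* = 302 and p* = 110.
With the subsidy, sellers receive ps = pb + 60 for each unit, where pb is the price buyers pay.
On the curves, pb = 185.5 - 0.25q and ps = 166/7 + (2/7)q; the wedge ps − pb = 60 gives 166/7 + (2/7)q − (185.5 - 0.25q) = 60, so q' = 414.
Then pb = 185.5 − 0.25·414 = 82 and ps = 166/7 + (2/7)·414 = 142.
Buyers' price falls by p* − pb = 110 − 82 = 28; sellers' price rises by ps − p* = 142 − 110 = 32.
So producers capture 32/60 = 8/15 of each unit of subsidy.

Producer share = 8/15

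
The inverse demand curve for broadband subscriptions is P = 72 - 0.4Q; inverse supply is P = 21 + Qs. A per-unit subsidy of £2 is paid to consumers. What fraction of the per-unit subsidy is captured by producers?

Pre-subsidy: 72 - 0.4Q = 21 + Q gives Q* = 255/7 and P* = 402/7.
With the rebate, buyers effectively pay Pb = Ps − 2, where Ps is the price sellers receive.
On the curves, Pb = 72 - 0.4Q and Ps = 21 + Q; the wedge Ps − Pb = 2 gives 21 + Q − (72 - 0.4Q) = 2, so Q' = 265/7.
Then Pb = 72 − 0.4·(265/7) = 398/7 and Ps = 21 + 1·(265/7) = 412/7.
Buyers' price falls by P* − Pb = 402/7 − 398/7 = 4/7; sellers' price rises by Ps − P* = 412/7 − 402/7 = 10/7.
So producers capture (10/7)/2 = 5/7 of each unit of subsidy.

Producer share = 5/7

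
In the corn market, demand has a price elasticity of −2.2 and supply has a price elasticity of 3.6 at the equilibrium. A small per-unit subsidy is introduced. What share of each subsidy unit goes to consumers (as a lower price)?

For a small subsidy around the equilibrium, the benefit split depends on the relative slopes, which at a point are proportional to the elasticities.
Buyer share = εs/(εs + |εd|) = 3.6/(3.6 + 2.2) = 18/29; seller share = |εd|/(εs + |εd|) = 11/29.

Consumer share = 18/29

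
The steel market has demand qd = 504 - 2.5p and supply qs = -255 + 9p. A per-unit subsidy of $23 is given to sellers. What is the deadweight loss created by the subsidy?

Pre-subsidy: 504 - 2.5p = -255 + 9p gives p* = 66, q* = 339.
With the subsidy, sellers receive ps = pb + 23 for each unit, where pb is the price buyers pay.
Supply in terms of pb becomes qs = -255 + 9(pb + 23) = -48 + 9pb. Setting this equal to demand: 504 - 2.5pb = -48 + 9pb, so pb = 48.
Sellers receive ps = 48 + 23 = 71; q' = 504 − 2.5·48 = 384.
The subsidy expands output by 384 − 339 = 45 past the efficient level; on those units the gap between marginal cost and willingness to pay runs from 0 up to 23.
DWL = ½ × 23 × 45 = 517.5.

Deadweight loss = $517.5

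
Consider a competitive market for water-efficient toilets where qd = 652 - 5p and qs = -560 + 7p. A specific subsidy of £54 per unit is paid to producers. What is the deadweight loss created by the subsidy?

Pre-subsidy: 652 - 5p = -560 + 7p gives p* = 101, q* = 147.
With the subsidy, sellers receive ps = pb + 54 for each unit, where pb is the price buyers pay.
Supply in terms of pb becomes qs = -560 + 7(pb + 54) = -182 + 7pb. Setting this equal to demand: 652 - 5pb = -182 + 7pb, so pb = 69.5.
Sellers receive ps = 69.5 + 54 = 123.5; q' = 652 − 5·69.5 = 304.5.
The subsidy expands output by 304.5 − 147 = 157.5 past the efficient level; on those units the gap between marginal cost and willingness to pay runs from 0 up to 54.
DWL = ½ × 54 × 157.5 = 4252.5.

Deadweight loss = £4252.5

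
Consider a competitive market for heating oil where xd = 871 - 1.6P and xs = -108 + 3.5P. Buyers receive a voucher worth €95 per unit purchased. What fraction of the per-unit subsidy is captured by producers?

Producer share = 16/51

Pre-subsidy: 871 - 1.6P = -108 + 3.5P gives P* = 9790/51, x* = 28757/51.
With the rebate, buyers effectively pay Pb = Ps − 95, where Ps is the price sellers receive.
Demand in terms of Ps becomes xd = 871 − 1.6(Ps − 95) = 1023 - 1.6Ps. Setting this equal to supply: 1023 - 1.6Ps = -108 + 3.5Ps, so Ps = 3770/17.
Buyers pay Pb = 3770/17 − 95 = 2155/17; x' = -108 + 3.5·(3770/17) = 11359/17.
Buyers' price falls by P* − Pb = 9790/51 − 2155/17 = 3325/51; sellers' price rises by Ps − P* = 3770/17 − 9790/51 = 1520/51.
So producers capture (1520/51)/95 = 16/51 of each unit of subsidy.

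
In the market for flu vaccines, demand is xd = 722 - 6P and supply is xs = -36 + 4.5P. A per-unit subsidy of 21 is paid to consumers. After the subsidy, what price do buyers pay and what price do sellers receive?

Buyers pay 1327/21; sellers receive 1768/21

Pre-subsidy: 722 - 6P = -36 + 4.5P gives P* = 1516/21, x* = 2022/7.
With the rebate, buyers effectively pay Pb = Ps − 21, where Ps is the price sellers receive.
Demand in terms of Ps becomes xd = 722 − 6(Ps − 21) = 848 - 6Ps. Setting this equal to supply: 848 - 6Ps = -36 + 4.5Ps, so Ps = 1768/21.
Buyers pay Pb = 1768/21 − 21 = 1327/21; x' = -36 + 4.5·(1768/21) = 2400/7.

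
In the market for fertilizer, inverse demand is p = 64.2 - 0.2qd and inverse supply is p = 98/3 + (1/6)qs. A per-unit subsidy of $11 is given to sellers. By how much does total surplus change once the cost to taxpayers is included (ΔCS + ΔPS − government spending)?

Net change in total surplus = -$165

Pre-subsidy: 64.2 - 0.2q = 98/3 + (1/6)q gives q* = 86 and p* = 47.
With the subsidy, sellers receive ps = pb + 11 for each unit, where pb is the price buyers pay.
On the curves, pb = 64.2 - 0.2q and ps = 98/3 + (1/6)q; the wedge ps − pb = 11 gives 98/3 + (1/6)q − (64.2 - 0.2q) = 11, so q' = 116.
Then pb = 64.2 − 0.2·116 = 41 and ps = 98/3 + (1/6)·116 = 52.
ΔCS = ½(86 + 116)(47 − 41) = 606; ΔPS = ½(86 + 116)(52 − 47) = 505.
Government spending = 11 × 116 = 1276.
Net change = 606 + 505 − 1276 = -165. The loss equals the DWL triangle ½·11·30.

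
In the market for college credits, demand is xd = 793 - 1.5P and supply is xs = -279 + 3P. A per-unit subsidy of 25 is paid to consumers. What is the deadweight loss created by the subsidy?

Deadweight loss = 312.5

Pre-subsidy: 793 - 1.5P = -279 + 3P gives P* = 2144/9, x* = 1307/3.
With the rebate, buyers effectively pay Pb = Ps − 25, where Ps is the price sellers receive.
Demand in terms of Ps becomes xd = 793 − 1.5(Ps − 25) = 830.5 - 1.5Ps. Setting this equal to supply: 830.5 - 1.5Ps = -279 + 3Ps, so Ps = 2219/9.
Buyers pay Pb = 2219/9 − 25 = 1994/9; x' = -279 + 3·(2219/9) = 1382/3.
The subsidy expands output by 1382/3 − 1307/3 = 25 past the efficient level; on those units the gap between marginal cost and willingness to pay runs from 0 up to 25.
DWL = ½ × 25 × 25 = 312.5.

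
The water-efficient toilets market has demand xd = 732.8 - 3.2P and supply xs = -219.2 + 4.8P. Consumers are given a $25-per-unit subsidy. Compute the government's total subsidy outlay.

Pre-subsidy: 732.8 - 3.2P = -219.2 + 4.8P gives P* = 119, x* = 352.
With the rebate, buyers effectively pay Pb = Ps − 25, where Ps is the price sellers receive.
Demand in terms of Ps becomes xd = 732.8 − 3.2(Ps − 25) = 812.8 - 3.2Ps. Setting this equal to supply: 812.8 - 3.2Ps = -219.2 + 4.8Ps, so Ps = 129.
Buyers pay Pb = 129 − 25 = 104; x' = -219.2 + 4.8·129 = 400.
Government outlay = subsidy × quantity = 25 × 400 = 10000.

Government cost = $10000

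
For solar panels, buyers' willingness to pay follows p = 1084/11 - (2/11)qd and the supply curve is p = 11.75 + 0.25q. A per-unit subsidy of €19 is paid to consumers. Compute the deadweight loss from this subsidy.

Pre-subsidy: 1084/11 - (2/11)q = 11.75 + 0.25q gives q* = 201 and p* = 62.
With the rebate, buyers effectively pay pb = ps − 19, where ps is the price sellers receive.
On the curves, pb = 1084/11 - (2/11)q and ps = 11.75 + 0.25q; the wedge ps − pb = 19 gives 11.75 + 0.25q − (1084/11 - (2/11)q) = 19, so q' = 245.
Then pb = 1084/11 − (2/11)·245 = 54 and ps = 11.75 + 0.25·245 = 73.
The subsidy expands output by 245 − 201 = 44 past the efficient level; on those units the gap between marginal cost and willingness to pay runs from 0 up to 19.
DWL = ½ × 19 × 44 = 418.

Deadweight loss = €418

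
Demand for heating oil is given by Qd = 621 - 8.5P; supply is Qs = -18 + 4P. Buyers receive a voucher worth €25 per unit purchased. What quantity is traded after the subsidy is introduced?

Pre-subsidy: 621 - 8.5P = -18 + 4P gives P* = 51.12, Q* = 186.48.
With the rebate, buyers effectively pay Pb = Ps − 25, where Ps is the price sellers receive.
Demand in terms of Ps becomes Qd = 621 − 8.5(Ps − 25) = 833.5 - 8.5Ps. Setting this equal to supply: 833.5 - 8.5Ps = -18 + 4Ps, so Ps = 68.12.
Buyers pay Pb = 68.12 − 25 = 43.12; Q' = -18 + 4·68.12 = 254.48.

Q' = 254.48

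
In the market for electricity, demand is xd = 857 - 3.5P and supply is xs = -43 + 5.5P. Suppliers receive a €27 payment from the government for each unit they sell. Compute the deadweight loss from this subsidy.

Pre-subsidy: 857 - 3.5P = -43 + 5.5P gives P* = 100, x* = 507.
With the subsidy, sellers receive Ps = Pb + 27 for each unit, where Pb is the price buyers pay.
Supply in terms of Pb becomes xs = -43 + 5.5(Pb + 27) = 105.5 + 5.5Pb. Setting this equal to demand: 857 - 3.5Pb = 105.5 + 5.5Pb, so Pb = 83.5.
Sellers receive Ps = 83.5 + 27 = 110.5; x' = 857 − 3.5·83.5 = 564.75.
The subsidy expands output by 564.75 − 507 = 57.75 past the efficient level; on those units the gap between marginal cost and willingness to pay runs from 0 up to 27.
DWL = ½ × 27 × 57.75 = 779.625.

Deadweight loss = €779.625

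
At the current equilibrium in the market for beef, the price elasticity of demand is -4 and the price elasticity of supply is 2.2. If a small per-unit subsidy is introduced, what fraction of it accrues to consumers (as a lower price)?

For a small subsidy around the equilibrium, the benefit split depends on the relative slopes, which at a point are proportional to the elasticities.
Buyer share = εs/(εs + |εd|) = 2.2/(2.2 + 4) = 11/31; seller share = |εd|/(εs + |εd|) = 20/31.

Consumer share = 11/31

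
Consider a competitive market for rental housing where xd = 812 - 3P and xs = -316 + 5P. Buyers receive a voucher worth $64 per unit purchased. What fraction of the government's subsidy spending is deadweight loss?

Pre-subsidy: 812 - 3P = -316 + 5P gives P* = 141, x* = 389.
With the rebate, buyers effectively pay Pb = Ps − 64, where Ps is the price sellers receive.
Demand in terms of Ps becomes xd = 812 − 3(Ps − 64) = 1004 - 3Ps. Setting this equal to supply: 1004 - 3Ps = -316 + 5Ps, so Ps = 165.
Buyers pay Pb = 165 − 64 = 101; x' = -316 + 5·165 = 509.
ΔCS = ½(389 + 509)(141 − 101) = 17960; ΔPS = ½(389 + 509)(165 − 141) = 10776.
Government spending = 64 × 509 = 32576.
DWL = ½ × 64 × (509 − 389) = 3840; fraction = 3840 / 32576 = 60/509.

DWL / government spending = 60/509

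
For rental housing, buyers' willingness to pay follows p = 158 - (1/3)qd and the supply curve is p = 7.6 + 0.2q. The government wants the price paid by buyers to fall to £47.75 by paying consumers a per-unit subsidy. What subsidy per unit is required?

At a buyer price of 47.75, quantity demanded is 474 − 3·47.75 = 330.75.
Sellers supply 330.75 only when they receive ps = 7.6 + 0.2·330.75 = 73.75.
s = ps − pb = 73.75 − 47.75 = 26.

Required subsidy s = £26 per unit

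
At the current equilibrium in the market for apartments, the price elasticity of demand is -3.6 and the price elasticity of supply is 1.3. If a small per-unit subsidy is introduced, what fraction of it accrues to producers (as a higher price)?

Producer share = 36/49

For a small subsidy around the equilibrium, the benefit split depends on the relative slopes, which at a point are proportional to the elasticities.
Buyer share = εs/(εs + |εd|) = 1.3/(1.3 + 3.6) = 13/49; seller share = |εd|/(εs + |εd|) = 36/49.
So producers capture 36/49 of the subsidy.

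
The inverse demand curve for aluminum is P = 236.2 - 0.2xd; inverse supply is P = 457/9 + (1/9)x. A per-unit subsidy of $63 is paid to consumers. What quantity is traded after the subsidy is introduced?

x' = 798.5

Pre-subsidy: 236.2 - 0.2x = 457/9 + (1/9)x gives x* = 596 and P* = 117.
With the rebate, buyers effectively pay Pb = Ps − 63, where Ps is the price sellers receive.
On the curves, Pb = 236.2 - 0.2x and Ps = 457/9 + (1/9)x; the wedge Ps − Pb = 63 gives 457/9 + (1/9)x − (236.2 - 0.2x) = 63, so x' = 798.5.
Then Pb = 236.2 − 0.2·798.5 = 76.5 and Ps = 457/9 + (1/9)·798.5 = 139.5.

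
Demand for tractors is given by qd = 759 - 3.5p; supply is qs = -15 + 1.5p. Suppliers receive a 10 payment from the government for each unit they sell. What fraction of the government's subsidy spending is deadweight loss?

DWL / government spending = 35/1518

Pre-subsidy: 759 - 3.5p = -15 + 1.5p gives p* = 154.8, q* = 217.2.
With the subsidy, sellers receive ps = pb + 10 for each unit, where pb is the price buyers pay.
Supply in terms of pb becomes qs = -15 + 1.5(pb + 10) = 0 + 1.5pb. Setting this equal to demand: 759 - 3.5pb = 0 + 1.5pb, so pb = 151.8.
Sellers receive ps = 151.8 + 10 = 161.8; q' = 759 − 3.5·151.8 = 227.7.
ΔCS = ½(217.2 + 227.7)(154.8 − 151.8) = 667.35; ΔPS = ½(217.2 + 227.7)(161.8 − 154.8) = 1557.15.
Government spending = 10 × 227.7 = 2277.
DWL = ½ × 10 × (227.7 − 217.2) = 52.5; fraction = 52.5 / 2277 = 35/1518.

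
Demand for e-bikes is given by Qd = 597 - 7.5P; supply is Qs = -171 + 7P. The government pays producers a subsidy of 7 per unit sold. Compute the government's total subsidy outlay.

Pre-subsidy: 597 - 7.5P = -171 + 7P gives P* = 1536/29, Q* = 5793/29.
With the subsidy, sellers receive Ps = Pb + 7 for each unit, where Pb is the price buyers pay.
Supply in terms of Pb becomes Qs = -171 + 7(Pb + 7) = -122 + 7Pb. Setting this equal to demand: 597 - 7.5Pb = -122 + 7Pb, so Pb = 1438/29.
Sellers receive Ps = 1438/29 + 7 = 1641/29; Q' = 597 − 7.5·(1438/29) = 6528/29.
Government outlay = subsidy × quantity = 7 × 6528/29 = 45696/29.

Government cost = 45696/29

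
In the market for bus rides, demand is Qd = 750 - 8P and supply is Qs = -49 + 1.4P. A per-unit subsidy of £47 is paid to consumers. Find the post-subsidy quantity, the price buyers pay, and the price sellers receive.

Q' = 126; buyers pay £78; sellers receive £125

Pre-subsidy: 750 - 8P = -49 + 1.4P gives P* = 85, Q* = 70.
With the rebate, buyers effectively pay Pb = Ps − 47, where Ps is the price sellers receive.
Demand in terms of Ps becomes Qd = 750 − 8(Ps − 47) = 1126 - 8Ps. Setting this equal to supply: 1126 - 8Ps = -49 + 1.4Ps, so Ps = 125.
Buyers pay Pb = 125 − 47 = 78; Q' = -49 + 1.4·125 = 126.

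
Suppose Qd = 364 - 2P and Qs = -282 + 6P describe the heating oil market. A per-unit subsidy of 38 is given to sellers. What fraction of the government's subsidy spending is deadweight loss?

Pre-subsidy: 364 - 2P = -282 + 6P gives P* = 80.75, Q* = 202.5.
With the subsidy, sellers receive Ps = Pb + 38 for each unit, where Pb is the price buyers pay.
Supply in terms of Pb becomes Qs = -282 + 6(Pb + 38) = -54 + 6Pb. Setting this equal to demand: 364 - 2Pb = -54 + 6Pb, so Pb = 52.25.
Sellers receive Ps = 52.25 + 38 = 90.25; Q' = 364 − 2·52.25 = 259.5.
ΔCS = ½(202.5 + 259.5)(80.75 − 52.25) = 6583.5; ΔPS = ½(202.5 + 259.5)(90.25 − 80.75) = 2194.5.
Government spending = 38 × 259.5 = 9861.
DWL = ½ × 38 × (259.5 − 202.5) = 1083; fraction = 1083 / 9861 = 19/173.

DWL / government spending = 19/173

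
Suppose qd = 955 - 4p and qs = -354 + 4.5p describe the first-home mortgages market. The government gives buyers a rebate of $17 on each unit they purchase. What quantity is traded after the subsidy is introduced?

q' = 375

Pre-subsidy: 955 - 4p = -354 + 4.5p gives p* = 154, q* = 339.
With the rebate, buyers effectively pay pb = ps − 17, where ps is the price sellers receive.
Demand in terms of ps becomes qd = 955 − 4(ps − 17) = 1023 - 4ps. Setting this equal to supply: 1023 - 4ps = -354 + 4.5ps, so ps = 162.
Buyers pay pb = 162 − 17 = 145; q' = -354 + 4.5·162 = 375.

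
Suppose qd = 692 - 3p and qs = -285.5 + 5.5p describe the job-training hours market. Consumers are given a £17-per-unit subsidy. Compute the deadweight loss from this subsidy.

Pre-subsidy: 692 - 3p = -285.5 + 5.5p gives p* = 115, q* = 347.
With the rebate, buyers effectively pay pb = ps − 17, where ps is the price sellers receive.
Demand in terms of ps becomes qd = 692 − 3(ps − 17) = 743 - 3ps. Setting this equal to supply: 743 - 3ps = -285.5 + 5.5ps, so ps = 121.
Buyers pay pb = 121 − 17 = 104; q' = -285.5 + 5.5·121 = 380.
The subsidy expands output by 380 − 347 = 33 past the efficient level; on those units the gap between marginal cost and willingness to pay runs from 0 up to 17.
DWL = ½ × 17 × 33 = 280.5.

Deadweight loss = £280.5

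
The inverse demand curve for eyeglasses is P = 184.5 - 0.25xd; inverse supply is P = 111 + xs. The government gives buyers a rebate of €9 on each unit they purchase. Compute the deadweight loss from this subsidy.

Pre-subsidy: 184.5 - 0.25x = 111 + x gives x* = 58.8 and P* = 169.8.
With the rebate, buyers effectively pay Pb = Ps − 9, where Ps is the price sellers receive.
On the curves, Pb = 184.5 - 0.25x and Ps = 111 + x; the wedge Ps − Pb = 9 gives 111 + x − (184.5 - 0.25x) = 9, so x' = 66.
Then Pb = 184.5 − 0.25·66 = 168 and Ps = 111 + 1·66 = 177.
The subsidy expands output by 66 − 58.8 = 7.2 past the efficient level; on those units the gap between marginal cost and willingness to pay runs from 0 up to 9.
DWL = ½ × 9 × 7.2 = 32.4.

Deadweight loss = €32.4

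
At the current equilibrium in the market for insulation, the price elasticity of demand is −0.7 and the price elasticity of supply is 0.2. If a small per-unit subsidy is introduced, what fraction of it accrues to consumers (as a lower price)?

For a small subsidy around the equilibrium, the benefit split depends on the relative slopes, which at a point are proportional to the elasticities.
Buyer share = εs/(εs + |εd|) = 0.2/(0.2 + 0.7) = 2/9; seller share = |εd|/(εs + |εd|) = 7/9.

Consumer share = 2/9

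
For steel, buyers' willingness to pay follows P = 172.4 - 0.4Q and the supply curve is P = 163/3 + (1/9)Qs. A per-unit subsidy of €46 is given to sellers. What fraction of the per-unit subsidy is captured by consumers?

Consumer share = 18/23

Pre-subsidy: 172.4 - 0.4Q = 163/3 + (1/9)Q gives Q* = 231 and P* = 80.
With the subsidy, sellers receive Ps = Pb + 46 for each unit, where Pb is the price buyers pay.
On the curves, Pb = 172.4 - 0.4Q and Ps = 163/3 + (1/9)Q; the wedge Ps − Pb = 46 gives 163/3 + (1/9)Q − (172.4 - 0.4Q) = 46, so Q' = 321.
Then Pb = 172.4 − 0.4·321 = 44 and Ps = 163/3 + (1/9)·321 = 90.
Buyers' price falls by P* − Pb = 80 − 44 = 36; sellers' price rises by Ps − P* = 90 − 80 = 10.
So consumers capture 36/46 = 18/23 of each unit of subsidy.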